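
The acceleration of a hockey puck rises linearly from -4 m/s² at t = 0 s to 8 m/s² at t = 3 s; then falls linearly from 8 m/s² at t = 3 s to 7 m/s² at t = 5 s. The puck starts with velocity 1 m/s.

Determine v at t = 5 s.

22 m/s

Δv equals the area under the a-t graph; then v = v₀ + Δv.
0–3 s: ½(-4 + 8)(3) = 6 m/s
3–5 s: ½(8 + 7)(2) = 15 m/s
Δv = 21 m/s, so v(5) = 1 + (21) = 22 m/s.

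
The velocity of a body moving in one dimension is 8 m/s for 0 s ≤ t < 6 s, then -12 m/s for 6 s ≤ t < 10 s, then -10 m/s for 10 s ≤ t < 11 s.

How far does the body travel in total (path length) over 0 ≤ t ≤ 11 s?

106 m

Distance (not displacement) is the total path length: add the absolute areas under v-t.
0–6 s: |8| × 6 = 48 m
6–10 s: |-12| × 4 = 48 m
10–11 s: |-10| × 1 = 10 m
Total distance = 106 m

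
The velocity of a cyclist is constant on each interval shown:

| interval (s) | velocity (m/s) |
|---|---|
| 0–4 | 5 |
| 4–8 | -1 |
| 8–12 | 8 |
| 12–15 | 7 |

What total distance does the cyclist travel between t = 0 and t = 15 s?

77 m

Total distance travelled is ∫|v| dt — sum the magnitudes of each area piece.
0–4 s: |5| × 4 = 20 m
4–8 s: |-1| × 4 = 4 m
8–12 s: |8| × 4 = 32 m
12–15 s: |7| × 3 = 21 m
Total distance = 77 m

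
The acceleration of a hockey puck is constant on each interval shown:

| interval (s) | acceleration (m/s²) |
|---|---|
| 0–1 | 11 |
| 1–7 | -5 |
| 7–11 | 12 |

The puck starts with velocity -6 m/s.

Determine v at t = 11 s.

23 m/s

Δv equals the area under the a-t graph; then v = v₀ + Δv.
0–1 s: 11 × 1 = 11 m/s
1–7 s: -5 × 6 = -30 m/s
7–11 s: 12 × 4 = 48 m/s
Δv = 29 m/s, so v(11) = -6 + (29) = 23 m/s.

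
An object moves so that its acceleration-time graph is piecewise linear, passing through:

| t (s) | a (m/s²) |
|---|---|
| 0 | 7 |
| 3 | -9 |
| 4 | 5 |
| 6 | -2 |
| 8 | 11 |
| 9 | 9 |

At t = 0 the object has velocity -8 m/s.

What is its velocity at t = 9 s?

9 m/s

Δv equals the area under the a-t graph; then v = v₀ + Δv.
0–3 s: ½(7 + -9)(3) = -3 m/s
3–4 s: ½(-9 + 5)(1) = -2 m/s
4–6 s: ½(5 + -2)(2) = 3 m/s
6–8 s: ½(-2 + 11)(2) = 9 m/s
8–9 s: ½(11 + 9)(1) = 10 m/s
Δv = 17 m/s, so v(9) = -8 + (17) = 9 m/s.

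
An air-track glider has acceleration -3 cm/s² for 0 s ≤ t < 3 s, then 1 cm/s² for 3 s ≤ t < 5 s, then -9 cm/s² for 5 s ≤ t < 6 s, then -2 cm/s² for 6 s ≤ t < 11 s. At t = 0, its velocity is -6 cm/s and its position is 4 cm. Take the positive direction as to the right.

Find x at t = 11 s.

-208 cm

On each constant-a segment, Δv = aΔt and Δx = v₀Δt + ½aΔt²; chain segment to segment.
0–3 s: v starts -6 cm/s; Δx = -6·3 + ½·-3·3² = -31.5 cm; v ends -15 cm/s.
3–5 s: v starts -15 cm/s; Δx = -15·2 + ½·1·2² = -28 cm; v ends -13 cm/s.
5–6 s: v starts -13 cm/s; Δx = -13·1 + ½·-9·1² = -17.5 cm; v ends -22 cm/s.
6–11 s: v starts -22 cm/s; Δx = -22·5 + ½·-2·5² = -135 cm; v ends -32 cm/s.
x(11) = 4 + Σ Δx = -208 cm.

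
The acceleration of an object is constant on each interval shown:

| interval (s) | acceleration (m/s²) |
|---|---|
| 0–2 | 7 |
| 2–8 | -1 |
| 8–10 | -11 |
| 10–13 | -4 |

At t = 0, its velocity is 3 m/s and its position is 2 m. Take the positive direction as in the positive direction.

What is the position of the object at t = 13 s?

55 m

On each constant-a segment, Δv = aΔt and Δx = v₀Δt + ½aΔt²; chain segment to segment.
0–2 s: v starts 3 m/s; Δx = 3·2 + ½·7·2² = 20 m; v ends 17 m/s.
2–8 s: v starts 17 m/s; Δx = 17·6 + ½·-1·6² = 84 m; v ends 11 m/s.
8–10 s: v starts 11 m/s; Δx = 11·2 + ½·-11·2² = 0 m; v ends -11 m/s.
10–13 s: v starts -11 m/s; Δx = -11·3 + ½·-4·3² = -51 m; v ends -23 m/s.
x(13) = 2 + Σ Δx = 55 m.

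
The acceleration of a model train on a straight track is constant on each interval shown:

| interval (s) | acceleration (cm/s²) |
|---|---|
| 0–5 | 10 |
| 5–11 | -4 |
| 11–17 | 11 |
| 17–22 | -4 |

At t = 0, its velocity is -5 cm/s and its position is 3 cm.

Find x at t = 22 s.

1010 cm

On each constant-a segment, Δv = aΔt and Δx = v₀Δt + ½aΔt²; chain segment to segment.
0–5 s: v starts -5 cm/s; Δx = -5·5 + ½·10·5² = 100 cm; v ends 45 cm/s.
5–11 s: v starts 45 cm/s; Δx = 45·6 + ½·-4·6² = 198 cm; v ends 21 cm/s.
11–17 s: v starts 21 cm/s; Δx = 21·6 + ½·11·6² = 324 cm; v ends 87 cm/s.
17–22 s: v starts 87 cm/s; Δx = 87·5 + ½·-4·5² = 385 cm; v ends 67 cm/s.
x(22) = 3 + Σ Δx = 1010 cm.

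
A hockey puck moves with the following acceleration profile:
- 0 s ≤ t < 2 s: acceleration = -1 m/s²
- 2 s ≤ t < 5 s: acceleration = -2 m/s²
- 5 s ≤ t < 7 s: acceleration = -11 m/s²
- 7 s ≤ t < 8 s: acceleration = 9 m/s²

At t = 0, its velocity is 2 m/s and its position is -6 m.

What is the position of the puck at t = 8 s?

On each constant-a segment, Δv = aΔt and Δx = v₀Δt + ½aΔt²; chain segment to segment.
0–2 s: v starts 2 m/s; Δx = 2·2 + ½·-1·2² = 2 m; v ends 0 m/s.
2–5 s: v starts 0 m/s; Δx = 0·3 + ½·-2·3² = -9 m; v ends -6 m/s.
5–7 s: v starts -6 m/s; Δx = -6·2 + ½·-11·2² = -34 m; v ends -28 m/s.
7–8 s: v starts -28 m/s; Δx = -28·1 + ½·9·1² = -23.5 m; v ends -19 m/s.
x(8) = -6 + Σ Δx = -70.5 m.

-70.5 m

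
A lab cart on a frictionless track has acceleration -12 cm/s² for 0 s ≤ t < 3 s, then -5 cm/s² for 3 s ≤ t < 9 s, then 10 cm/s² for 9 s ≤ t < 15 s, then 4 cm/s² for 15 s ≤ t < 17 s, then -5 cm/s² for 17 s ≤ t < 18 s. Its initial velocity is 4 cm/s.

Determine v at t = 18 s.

1 cm/s

Δv equals the area under the a-t graph; then v = v₀ + Δv.
0–3 s: -12 × 3 = -36 cm/s
3–9 s: -5 × 6 = -30 cm/s
9–15 s: 10 × 6 = 60 cm/s
15–17 s: 4 × 2 = 8 cm/s
17–18 s: -5 × 1 = -5 cm/s
Δv = -3 cm/s, so v(18) = 4 + (-3) = 1 cm/s.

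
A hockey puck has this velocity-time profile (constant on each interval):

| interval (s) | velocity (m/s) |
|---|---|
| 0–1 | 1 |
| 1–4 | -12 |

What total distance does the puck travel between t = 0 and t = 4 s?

37 m

Distance (not displacement) is the total path length: add the absolute areas under v-t.
0–1 s: |1| × 1 = 1 m
1–4 s: |-12| × 3 = 36 m
Total distance = 37 m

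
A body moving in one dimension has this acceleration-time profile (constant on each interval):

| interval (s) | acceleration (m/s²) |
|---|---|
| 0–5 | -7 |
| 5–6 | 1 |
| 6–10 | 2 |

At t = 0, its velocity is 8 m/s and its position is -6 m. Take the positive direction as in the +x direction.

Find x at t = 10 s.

On each constant-a segment, Δv = aΔt and Δx = v₀Δt + ½aΔt²; chain segment to segment.
0–5 s: v starts 8 m/s; Δx = 8·5 + ½·-7·5² = -47.5 m; v ends -27 m/s.
5–6 s: v starts -27 m/s; Δx = -27·1 + ½·1·1² = -26.5 m; v ends -26 m/s.
6–10 s: v starts -26 m/s; Δx = -26·4 + ½·2·4² = -88 m; v ends -18 m/s.
x(10) = -6 + Σ Δx = -168 m.

-168 m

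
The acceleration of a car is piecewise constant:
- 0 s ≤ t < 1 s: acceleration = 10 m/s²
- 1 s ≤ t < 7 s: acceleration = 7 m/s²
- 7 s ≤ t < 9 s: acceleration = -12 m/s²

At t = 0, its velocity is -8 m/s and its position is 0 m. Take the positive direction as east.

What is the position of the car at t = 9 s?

On each constant-a segment, Δv = aΔt and Δx = v₀Δt + ½aΔt²; chain segment to segment.
0–1 s: v starts -8 m/s; Δx = -8·1 + ½·10·1² = -3 m; v ends 2 m/s.
1–7 s: v starts 2 m/s; Δx = 2·6 + ½·7·6² = 138 m; v ends 44 m/s.
7–9 s: v starts 44 m/s; Δx = 44·2 + ½·-12·2² = 64 m; v ends 20 m/s.
x(9) = 0 + Σ Δx = 199 m.

199 m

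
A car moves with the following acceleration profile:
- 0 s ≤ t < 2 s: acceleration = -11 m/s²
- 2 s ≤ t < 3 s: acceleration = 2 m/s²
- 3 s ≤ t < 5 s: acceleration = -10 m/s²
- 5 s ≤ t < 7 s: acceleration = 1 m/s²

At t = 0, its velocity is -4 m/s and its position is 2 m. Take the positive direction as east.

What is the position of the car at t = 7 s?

-207 m

On each constant-a segment, Δv = aΔt and Δx = v₀Δt + ½aΔt²; chain segment to segment.
0–2 s: v starts -4 m/s; Δx = -4·2 + ½·-11·2² = -30 m; v ends -26 m/s.
2–3 s: v starts -26 m/s; Δx = -26·1 + ½·2·1² = -25 m; v ends -24 m/s.
3–5 s: v starts -24 m/s; Δx = -24·2 + ½·-10·2² = -68 m; v ends -44 m/s.
5–7 s: v starts -44 m/s; Δx = -44·2 + ½·1·2² = -86 m; v ends -42 m/s.
x(7) = 2 + Σ Δx = -207 m.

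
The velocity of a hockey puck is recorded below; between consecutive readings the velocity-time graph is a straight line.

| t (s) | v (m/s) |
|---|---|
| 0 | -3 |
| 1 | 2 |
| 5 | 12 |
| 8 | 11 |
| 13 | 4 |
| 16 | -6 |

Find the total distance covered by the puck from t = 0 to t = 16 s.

109.1 m

Distance (not displacement) is the total path length: add the absolute areas under v-t.
0–1 s: v = 0 at t = 0.6 s; triangle areas 0.9 + 0.4 = 1.3 m
1–5 s: |½(2 + 12)(4)| = 28 m
5–8 s: |½(12 + 11)(3)| = 34.5 m
8–13 s: |½(11 + 4)(5)| = 37.5 m
13–16 s: v = 0 at t = 14.2 s; triangle areas 2.4 + 5.4 = 7.8 m
Total distance = 109.1 m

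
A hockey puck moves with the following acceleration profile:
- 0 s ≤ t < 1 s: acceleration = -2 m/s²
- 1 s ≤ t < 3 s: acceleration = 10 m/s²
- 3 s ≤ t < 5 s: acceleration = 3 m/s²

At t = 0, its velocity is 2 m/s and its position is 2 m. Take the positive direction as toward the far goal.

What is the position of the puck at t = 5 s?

On each constant-a segment, Δv = aΔt and Δx = v₀Δt + ½aΔt²; chain segment to segment.
0–1 s: v starts 2 m/s; Δx = 2·1 + ½·-2·1² = 1 m; v ends 0 m/s.
1–3 s: v starts 0 m/s; Δx = 0·2 + ½·10·2² = 20 m; v ends 20 m/s.
3–5 s: v starts 20 m/s; Δx = 20·2 + ½·3·2² = 46 m; v ends 26 m/s.
x(5) = 2 + Σ Δx = 69 m.

69 m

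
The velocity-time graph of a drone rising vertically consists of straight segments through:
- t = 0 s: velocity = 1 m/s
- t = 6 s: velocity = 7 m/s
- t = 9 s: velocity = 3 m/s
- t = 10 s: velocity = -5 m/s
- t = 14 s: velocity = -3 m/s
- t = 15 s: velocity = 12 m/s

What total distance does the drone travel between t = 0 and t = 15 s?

Total distance travelled is ∫|v| dt — sum the magnitudes of each area piece.
0–6 s: |½(1 + 7)(6)| = 24 m
6–9 s: |½(7 + 3)(3)| = 15 m
9–10 s: v = 0 at t = 9.375 s; triangle areas 0.5625 + 1.5625 = 2.125 m
10–14 s: |½(-5 + -3)(4)| = 16 m
14–15 s: v = 0 at t = 14.2 s; triangle areas 0.3 + 4.8 = 5.1 m
Total distance = 62.225 m

62.225 m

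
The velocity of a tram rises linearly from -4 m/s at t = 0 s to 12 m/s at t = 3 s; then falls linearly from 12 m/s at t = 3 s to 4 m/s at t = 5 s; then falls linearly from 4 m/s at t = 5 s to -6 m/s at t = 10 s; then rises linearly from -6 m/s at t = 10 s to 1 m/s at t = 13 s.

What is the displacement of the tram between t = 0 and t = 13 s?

Displacement is the signed area under the v-t curve.
0–3 s: ½(-4 + 12)(3) = 12 m
3–5 s: ½(12 + 4)(2) = 16 m
5–10 s: ½(4 + -6)(5) = -5 m
10–13 s: ½(-6 + 1)(3) = -7.5 m
Net displacement = 15.5 m

15.5 m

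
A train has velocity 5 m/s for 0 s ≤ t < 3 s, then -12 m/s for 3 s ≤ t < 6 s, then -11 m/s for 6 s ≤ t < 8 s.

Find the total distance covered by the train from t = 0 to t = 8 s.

73 m

Total distance travelled is ∫|v| dt — sum the magnitudes of each area piece.
0–3 s: |5| × 3 = 15 m
3–6 s: |-12| × 3 = 36 m
6–8 s: |-11| × 2 = 22 m
Total distance = 73 m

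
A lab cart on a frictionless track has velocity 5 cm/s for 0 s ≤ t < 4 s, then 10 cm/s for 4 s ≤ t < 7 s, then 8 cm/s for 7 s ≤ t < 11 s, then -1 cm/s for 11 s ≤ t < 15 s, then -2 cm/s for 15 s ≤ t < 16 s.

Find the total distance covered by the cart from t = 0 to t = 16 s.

Total distance travelled is ∫|v| dt — sum the magnitudes of each area piece.
0–4 s: |5| × 4 = 20 cm
4–7 s: |10| × 3 = 30 cm
7–11 s: |8| × 4 = 32 cm
11–15 s: |-1| × 4 = 4 cm
15–16 s: |-2| × 1 = 2 cm
Total distance = 88 cm

88 cm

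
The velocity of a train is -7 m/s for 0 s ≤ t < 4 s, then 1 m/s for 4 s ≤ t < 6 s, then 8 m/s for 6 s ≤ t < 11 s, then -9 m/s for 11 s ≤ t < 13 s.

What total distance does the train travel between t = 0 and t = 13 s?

88 m

Distance (not displacement) is the total path length: add the absolute areas under v-t.
0–4 s: |-7| × 4 = 28 m
4–6 s: |1| × 2 = 2 m
6–11 s: |8| × 5 = 40 m
11–13 s: |-9| × 2 = 18 m
Total distance = 88 m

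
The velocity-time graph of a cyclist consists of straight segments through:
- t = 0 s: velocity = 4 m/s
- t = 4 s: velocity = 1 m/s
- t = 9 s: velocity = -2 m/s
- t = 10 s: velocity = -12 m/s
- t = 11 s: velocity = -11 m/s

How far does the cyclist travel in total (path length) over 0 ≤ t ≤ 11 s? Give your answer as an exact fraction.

Distance (not displacement) is the total path length: add the absolute areas under v-t.
0–4 s: |½(4 + 1)(4)| = 10 m
4–9 s: v = 0 at t = 17/3 s; triangle areas 5/6 + 10/3 = 25/6 m
9–10 s: |½(-2 + -12)(1)| = 7 m
10–11 s: |½(-12 + -11)(1)| = 11.5 m
Total distance = 98/3 m

98/3 m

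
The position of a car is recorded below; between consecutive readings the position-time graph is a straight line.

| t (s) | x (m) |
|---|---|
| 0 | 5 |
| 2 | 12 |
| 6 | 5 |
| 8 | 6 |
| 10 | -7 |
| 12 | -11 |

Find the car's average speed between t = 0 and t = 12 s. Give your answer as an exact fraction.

8/3 m/s

Average speed = (total path length)/(elapsed time); on a piecewise-linear x-t graph the path length is Σ|Δx|.
0–2 s: |Δx| = |12 − 5| = 7 m
2–6 s: |Δx| = |5 − 12| = 7 m
6–8 s: |Δx| = |6 − 5| = 1 m
8–10 s: |Δx| = |-7 − 6| = 13 m
10–12 s: |Δx| = |-11 − -7| = 4 m
Total path = 32 m; average speed = 32/12 = 8/3 m/s.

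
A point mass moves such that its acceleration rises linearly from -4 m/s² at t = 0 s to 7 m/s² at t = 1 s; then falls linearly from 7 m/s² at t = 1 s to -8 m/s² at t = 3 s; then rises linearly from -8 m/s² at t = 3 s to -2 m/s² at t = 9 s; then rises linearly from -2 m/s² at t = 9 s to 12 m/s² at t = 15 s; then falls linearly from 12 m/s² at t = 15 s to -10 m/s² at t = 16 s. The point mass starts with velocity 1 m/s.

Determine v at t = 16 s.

Δv equals the area under the a-t graph; then v = v₀ + Δv.
0–1 s: ½(-4 + 7)(1) = 1.5 m/s
1–3 s: ½(7 + -8)(2) = -1 m/s
3–9 s: ½(-8 + -2)(6) = -30 m/s
9–15 s: ½(-2 + 12)(6) = 30 m/s
15–16 s: ½(12 + -10)(1) = 1 m/s
Δv = 1.5 m/s, so v(16) = 1 + (1.5) = 2.5 m/s.

2.5 m/s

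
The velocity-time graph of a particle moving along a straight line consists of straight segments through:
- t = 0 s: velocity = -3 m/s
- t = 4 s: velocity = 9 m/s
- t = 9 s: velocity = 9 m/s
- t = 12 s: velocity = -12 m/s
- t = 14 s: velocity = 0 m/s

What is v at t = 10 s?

On 9–12 s the graph is linear from 9 to -12 m/s: v(10) = 9 + (-12 − 9)·(10 − 9)/(12 − 9) = 2 m/s.

2 m/s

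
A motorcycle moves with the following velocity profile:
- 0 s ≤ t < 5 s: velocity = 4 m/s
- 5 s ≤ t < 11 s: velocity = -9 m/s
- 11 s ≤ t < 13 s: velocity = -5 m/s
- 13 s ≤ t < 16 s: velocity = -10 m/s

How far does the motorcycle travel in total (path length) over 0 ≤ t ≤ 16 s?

114 m

Total distance travelled is ∫|v| dt — sum the magnitudes of each area piece.
0–5 s: |4| × 5 = 20 m
5–11 s: |-9| × 6 = 54 m
11–13 s: |-5| × 2 = 10 m
13–16 s: |-10| × 3 = 30 m
Total distance = 114 m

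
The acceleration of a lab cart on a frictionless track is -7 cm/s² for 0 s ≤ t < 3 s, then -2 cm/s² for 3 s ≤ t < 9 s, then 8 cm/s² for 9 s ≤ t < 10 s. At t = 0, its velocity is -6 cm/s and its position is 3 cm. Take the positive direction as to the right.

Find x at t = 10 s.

-279.5 cm

On each constant-a segment, Δv = aΔt and Δx = v₀Δt + ½aΔt²; chain segment to segment.
0–3 s: v starts -6 cm/s; Δx = -6·3 + ½·-7·3² = -49.5 cm; v ends -27 cm/s.
3–9 s: v starts -27 cm/s; Δx = -27·6 + ½·-2·6² = -198 cm; v ends -39 cm/s.
9–10 s: v starts -39 cm/s; Δx = -39·1 + ½·8·1² = -35 cm; v ends -31 cm/s.
x(10) = 3 + Σ Δx = -279.5 cm.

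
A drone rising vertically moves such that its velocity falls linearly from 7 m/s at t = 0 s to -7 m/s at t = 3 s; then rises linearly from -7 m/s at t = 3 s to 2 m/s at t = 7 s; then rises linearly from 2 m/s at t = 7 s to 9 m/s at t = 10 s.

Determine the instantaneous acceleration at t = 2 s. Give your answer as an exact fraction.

Acceleration is the slope of the v-t graph on 0–3 s: (-7 − 7)/(3 − 0) = -14/3 m/s².

-14/3 m/s²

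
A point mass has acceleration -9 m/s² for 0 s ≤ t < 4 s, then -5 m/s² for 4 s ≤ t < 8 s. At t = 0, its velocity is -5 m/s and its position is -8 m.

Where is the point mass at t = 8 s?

On each constant-a segment, Δv = aΔt and Δx = v₀Δt + ½aΔt²; chain segment to segment.
0–4 s: v starts -5 m/s; Δx = -5·4 + ½·-9·4² = -92 m; v ends -41 m/s.
4–8 s: v starts -41 m/s; Δx = -41·4 + ½·-5·4² = -204 m; v ends -61 m/s.
x(8) = -8 + Σ Δx = -304 m.

-304 m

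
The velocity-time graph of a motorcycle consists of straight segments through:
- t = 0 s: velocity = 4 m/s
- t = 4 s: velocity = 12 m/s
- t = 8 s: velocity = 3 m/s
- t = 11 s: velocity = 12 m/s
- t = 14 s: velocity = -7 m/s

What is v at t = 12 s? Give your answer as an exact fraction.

17/3 m/s

On 11–14 s the graph is linear from 12 to -7 m/s: v(12) = 12 + (-7 − 12)·(12 − 11)/(14 − 11) = 17/3 m/s.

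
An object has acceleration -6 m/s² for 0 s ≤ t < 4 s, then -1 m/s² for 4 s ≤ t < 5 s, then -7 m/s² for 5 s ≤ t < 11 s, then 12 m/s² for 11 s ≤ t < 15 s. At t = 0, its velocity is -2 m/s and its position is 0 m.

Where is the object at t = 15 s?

On each constant-a segment, Δv = aΔt and Δx = v₀Δt + ½aΔt²; chain segment to segment.
0–4 s: v starts -2 m/s; Δx = -2·4 + ½·-6·4² = -56 m; v ends -26 m/s.
4–5 s: v starts -26 m/s; Δx = -26·1 + ½·-1·1² = -26.5 m; v ends -27 m/s.
5–11 s: v starts -27 m/s; Δx = -27·6 + ½·-7·6² = -288 m; v ends -69 m/s.
11–15 s: v starts -69 m/s; Δx = -69·4 + ½·12·4² = -180 m; v ends -21 m/s.
x(15) = 0 + Σ Δx = -550.5 m.

-550.5 m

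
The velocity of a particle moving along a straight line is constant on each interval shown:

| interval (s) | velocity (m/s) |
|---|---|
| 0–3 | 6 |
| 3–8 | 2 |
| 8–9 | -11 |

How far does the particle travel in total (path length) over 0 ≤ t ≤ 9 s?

Total distance travelled is ∫|v| dt — sum the magnitudes of each area piece.
0–3 s: |6| × 3 = 18 m
3–8 s: |2| × 5 = 10 m
8–9 s: |-11| × 1 = 11 m
Total distance = 39 m

39 m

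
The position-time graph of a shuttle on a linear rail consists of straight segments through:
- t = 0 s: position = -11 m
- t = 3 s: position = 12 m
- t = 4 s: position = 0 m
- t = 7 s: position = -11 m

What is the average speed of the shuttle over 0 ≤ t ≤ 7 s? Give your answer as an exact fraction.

Average speed = (total path length)/(elapsed time); on a piecewise-linear x-t graph the path length is Σ|Δx|.
0–3 s: |Δx| = |12 − -11| = 23 m
3–4 s: |Δx| = |0 − 12| = 12 m
4–7 s: |Δx| = |-11 − 0| = 11 m
Total path = 46 m; average speed = 46/7 = 46/7 m/s.

46/7 m/s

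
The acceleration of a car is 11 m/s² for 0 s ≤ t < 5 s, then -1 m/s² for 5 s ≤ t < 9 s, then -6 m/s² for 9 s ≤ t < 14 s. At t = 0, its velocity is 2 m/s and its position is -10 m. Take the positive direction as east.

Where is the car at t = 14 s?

547.5 m

On each constant-a segment, Δv = aΔt and Δx = v₀Δt + ½aΔt²; chain segment to segment.
0–5 s: v starts 2 m/s; Δx = 2·5 + ½·11·5² = 147.5 m; v ends 57 m/s.
5–9 s: v starts 57 m/s; Δx = 57·4 + ½·-1·4² = 220 m; v ends 53 m/s.
9–14 s: v starts 53 m/s; Δx = 53·5 + ½·-6·5² = 190 m; v ends 23 m/s.
x(14) = -10 + Σ Δx = 547.5 m.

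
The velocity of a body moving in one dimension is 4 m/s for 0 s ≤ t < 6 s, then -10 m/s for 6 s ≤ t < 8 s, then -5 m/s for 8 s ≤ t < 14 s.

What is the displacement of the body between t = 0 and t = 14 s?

-26 m

Net displacement equals the area under the velocity-time graph (areas below the axis count negative).
0–6 s: 4 × 6 = 24 m
6–8 s: -10 × 2 = -20 m
8–14 s: -5 × 6 = -30 m
Net displacement = -26 m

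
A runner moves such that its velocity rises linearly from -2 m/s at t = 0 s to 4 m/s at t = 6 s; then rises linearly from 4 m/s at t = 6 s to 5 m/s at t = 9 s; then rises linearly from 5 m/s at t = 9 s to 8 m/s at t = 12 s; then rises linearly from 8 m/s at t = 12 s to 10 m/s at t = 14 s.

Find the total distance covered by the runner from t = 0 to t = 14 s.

61 m

Total distance travelled is ∫|v| dt — sum the magnitudes of each area piece.
0–6 s: v = 0 at t = 2 s; triangle areas 2 + 8 = 10 m
6–9 s: |½(4 + 5)(3)| = 13.5 m
9–12 s: |½(5 + 8)(3)| = 19.5 m
12–14 s: |½(8 + 10)(2)| = 18 m
Total distance = 61 m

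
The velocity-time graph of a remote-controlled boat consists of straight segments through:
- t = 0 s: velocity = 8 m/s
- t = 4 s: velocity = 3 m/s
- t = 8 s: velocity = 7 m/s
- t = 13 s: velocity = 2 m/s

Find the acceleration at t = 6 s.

1 m/s²

Acceleration is the slope of the v-t graph on 4–8 s: (7 − 3)/(8 − 4) = 1 m/s².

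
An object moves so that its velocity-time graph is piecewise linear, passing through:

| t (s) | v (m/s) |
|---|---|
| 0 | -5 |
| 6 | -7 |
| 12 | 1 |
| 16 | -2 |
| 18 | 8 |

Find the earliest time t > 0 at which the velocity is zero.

v changes sign on 6–12 s (from -7 to 1); the graph is linear there, so v = 0 at t = 6 + (7)·(12 − 6)/(1 − -7) = 11.25 s.

t = 11.25 s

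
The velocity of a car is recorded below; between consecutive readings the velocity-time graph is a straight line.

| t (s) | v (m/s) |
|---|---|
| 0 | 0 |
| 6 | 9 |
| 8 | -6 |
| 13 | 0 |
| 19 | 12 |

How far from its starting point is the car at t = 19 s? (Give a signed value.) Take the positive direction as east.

51 m

Net displacement equals the area under the velocity-time graph (areas below the axis count negative).
0–6 s: ½(0 + 9)(6) = 27 m
6–8 s: ½(9 + -6)(2) = 3 m
8–13 s: ½(-6 + 0)(5) = -15 m
13–19 s: ½(0 + 12)(6) = 36 m
Net displacement = 51 m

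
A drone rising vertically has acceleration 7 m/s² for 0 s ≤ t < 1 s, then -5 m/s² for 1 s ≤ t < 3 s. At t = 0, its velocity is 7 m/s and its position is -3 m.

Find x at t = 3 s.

25.5 m

On each constant-a segment, Δv = aΔt and Δx = v₀Δt + ½aΔt²; chain segment to segment.
0–1 s: v starts 7 m/s; Δx = 7·1 + ½·7·1² = 10.5 m; v ends 14 m/s.
1–3 s: v starts 14 m/s; Δx = 14·2 + ½·-5·2² = 18 m; v ends 4 m/s.
x(3) = -3 + Σ Δx = 25.5 m.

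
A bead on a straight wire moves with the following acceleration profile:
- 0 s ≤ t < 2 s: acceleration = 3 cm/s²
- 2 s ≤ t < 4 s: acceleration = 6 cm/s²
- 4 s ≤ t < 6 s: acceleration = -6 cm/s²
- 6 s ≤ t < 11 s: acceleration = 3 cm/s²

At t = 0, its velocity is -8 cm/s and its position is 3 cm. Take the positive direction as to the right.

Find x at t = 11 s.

36.5 cm

On each constant-a segment, Δv = aΔt and Δx = v₀Δt + ½aΔt²; chain segment to segment.
0–2 s: v starts -8 cm/s; Δx = -8·2 + ½·3·2² = -10 cm; v ends -2 cm/s.
2–4 s: v starts -2 cm/s; Δx = -2·2 + ½·6·2² = 8 cm; v ends 10 cm/s.
4–6 s: v starts 10 cm/s; Δx = 10·2 + ½·-6·2² = 8 cm; v ends -2 cm/s.
6–11 s: v starts -2 cm/s; Δx = -2·5 + ½·3·5² = 27.5 cm; v ends 13 cm/s.
x(11) = 3 + Σ Δx = 36.5 cm.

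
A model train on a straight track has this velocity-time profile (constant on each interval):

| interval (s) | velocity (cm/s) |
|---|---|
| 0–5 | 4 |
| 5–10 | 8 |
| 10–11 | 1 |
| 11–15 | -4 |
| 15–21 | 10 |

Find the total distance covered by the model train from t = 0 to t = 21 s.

137 cm

Distance (not displacement) is the total path length: add the absolute areas under v-t.
0–5 s: |4| × 5 = 20 cm
5–10 s: |8| × 5 = 40 cm
10–11 s: |1| × 1 = 1 cm
11–15 s: |-4| × 4 = 16 cm
15–21 s: |10| × 6 = 60 cm
Total distance = 137 cm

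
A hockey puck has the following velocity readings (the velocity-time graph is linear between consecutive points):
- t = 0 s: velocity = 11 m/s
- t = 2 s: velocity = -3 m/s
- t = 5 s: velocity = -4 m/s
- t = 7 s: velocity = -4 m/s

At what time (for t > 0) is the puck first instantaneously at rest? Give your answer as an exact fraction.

v changes sign on 0–2 s (from 11 to -3); the graph is linear there, so v = 0 at t = 0 + (-11)·(2 − 0)/(-3 − 11) = 11/7 s.

t = 11/7 s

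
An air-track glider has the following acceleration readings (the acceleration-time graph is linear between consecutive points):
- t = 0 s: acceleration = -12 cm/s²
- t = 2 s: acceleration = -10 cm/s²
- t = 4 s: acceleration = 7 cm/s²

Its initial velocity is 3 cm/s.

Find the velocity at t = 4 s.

Δv equals the area under the a-t graph; then v = v₀ + Δv.
0–2 s: ½(-12 + -10)(2) = -22 cm/s
2–4 s: ½(-10 + 7)(2) = -3 cm/s
Δv = -25 cm/s, so v(4) = 3 + (-25) = -22 cm/s.

-22 cm/s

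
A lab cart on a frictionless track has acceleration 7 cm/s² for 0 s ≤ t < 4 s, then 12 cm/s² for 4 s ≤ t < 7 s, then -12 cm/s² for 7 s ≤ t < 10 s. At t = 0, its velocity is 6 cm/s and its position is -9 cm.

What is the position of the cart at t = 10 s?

383 cm

On each constant-a segment, Δv = aΔt and Δx = v₀Δt + ½aΔt²; chain segment to segment.
0–4 s: v starts 6 cm/s; Δx = 6·4 + ½·7·4² = 80 cm; v ends 34 cm/s.
4–7 s: v starts 34 cm/s; Δx = 34·3 + ½·12·3² = 156 cm; v ends 70 cm/s.
7–10 s: v starts 70 cm/s; Δx = 70·3 + ½·-12·3² = 156 cm; v ends 34 cm/s.
x(10) = -9 + Σ Δx = 383 cm.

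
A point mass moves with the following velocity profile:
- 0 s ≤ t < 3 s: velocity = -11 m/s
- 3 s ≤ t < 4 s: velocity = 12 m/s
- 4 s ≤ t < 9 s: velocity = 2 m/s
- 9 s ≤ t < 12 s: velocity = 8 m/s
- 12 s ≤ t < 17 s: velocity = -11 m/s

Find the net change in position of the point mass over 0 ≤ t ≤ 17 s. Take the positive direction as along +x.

Displacement is the signed area under the v-t curve.
0–3 s: -11 × 3 = -33 m
3–4 s: 12 × 1 = 12 m
4–9 s: 2 × 5 = 10 m
9–12 s: 8 × 3 = 24 m
12–17 s: -11 × 5 = -55 m
Net displacement = -42 m

-42 m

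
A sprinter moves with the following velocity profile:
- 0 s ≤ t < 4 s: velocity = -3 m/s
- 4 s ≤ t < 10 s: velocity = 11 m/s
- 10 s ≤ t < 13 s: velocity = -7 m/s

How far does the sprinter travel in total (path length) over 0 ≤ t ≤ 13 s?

99 m

Distance (not displacement) is the total path length: add the absolute areas under v-t.
0–4 s: |-3| × 4 = 12 m
4–10 s: |11| × 6 = 66 m
10–13 s: |-7| × 3 = 21 m
Total distance = 99 m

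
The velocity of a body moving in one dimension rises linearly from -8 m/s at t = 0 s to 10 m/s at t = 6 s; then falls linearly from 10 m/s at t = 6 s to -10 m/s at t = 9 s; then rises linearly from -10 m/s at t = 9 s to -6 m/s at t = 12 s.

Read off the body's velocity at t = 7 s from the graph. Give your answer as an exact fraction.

On 6–9 s the graph is linear from 10 to -10 m/s: v(7) = 10 + (-10 − 10)·(7 − 6)/(9 − 6) = 10/3 m/s.

10/3 m/s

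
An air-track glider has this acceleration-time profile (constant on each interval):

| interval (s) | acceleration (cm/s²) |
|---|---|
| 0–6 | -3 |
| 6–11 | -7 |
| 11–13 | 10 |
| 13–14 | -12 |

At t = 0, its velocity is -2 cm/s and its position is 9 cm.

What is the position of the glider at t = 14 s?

-375.5 cm

On each constant-a segment, Δv = aΔt and Δx = v₀Δt + ½aΔt²; chain segment to segment.
0–6 s: v starts -2 cm/s; Δx = -2·6 + ½·-3·6² = -66 cm; v ends -20 cm/s.
6–11 s: v starts -20 cm/s; Δx = -20·5 + ½·-7·5² = -187.5 cm; v ends -55 cm/s.
11–13 s: v starts -55 cm/s; Δx = -55·2 + ½·10·2² = -90 cm; v ends -35 cm/s.
13–14 s: v starts -35 cm/s; Δx = -35·1 + ½·-12·1² = -41 cm; v ends -47 cm/s.
x(14) = 9 + Σ Δx = -375.5 cm.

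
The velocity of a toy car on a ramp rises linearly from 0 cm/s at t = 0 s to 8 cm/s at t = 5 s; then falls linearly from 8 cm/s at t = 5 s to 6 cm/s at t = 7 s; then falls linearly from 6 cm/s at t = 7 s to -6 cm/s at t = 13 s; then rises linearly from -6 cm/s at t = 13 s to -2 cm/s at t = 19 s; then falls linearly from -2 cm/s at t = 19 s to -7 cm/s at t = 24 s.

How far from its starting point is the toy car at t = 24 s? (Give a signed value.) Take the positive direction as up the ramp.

-12.5 cm

Net displacement equals the area under the velocity-time graph (areas below the axis count negative).
0–5 s: ½(0 + 8)(5) = 20 cm
5–7 s: ½(8 + 6)(2) = 14 cm
7–13 s: ½(6 + -6)(6) = 0 cm
13–19 s: ½(-6 + -2)(6) = -24 cm
19–24 s: ½(-2 + -7)(5) = -22.5 cm
Net displacement = -12.5 cm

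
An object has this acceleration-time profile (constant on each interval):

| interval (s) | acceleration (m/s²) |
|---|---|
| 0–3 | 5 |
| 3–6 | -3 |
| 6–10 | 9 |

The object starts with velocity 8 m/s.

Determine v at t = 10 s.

50 m/s

Δv equals the area under the a-t graph; then v = v₀ + Δv.
0–3 s: 5 × 3 = 15 m/s
3–6 s: -3 × 3 = -9 m/s
6–10 s: 9 × 4 = 36 m/s
Δv = 42 m/s, so v(10) = 8 + (42) = 50 m/s.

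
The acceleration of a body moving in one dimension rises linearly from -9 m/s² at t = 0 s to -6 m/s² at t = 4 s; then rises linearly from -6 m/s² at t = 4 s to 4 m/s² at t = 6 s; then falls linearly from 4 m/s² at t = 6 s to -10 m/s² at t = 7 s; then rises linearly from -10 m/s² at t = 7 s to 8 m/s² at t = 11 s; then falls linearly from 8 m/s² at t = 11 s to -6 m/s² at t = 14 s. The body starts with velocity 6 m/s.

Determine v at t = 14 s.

-30 m/s

Δv equals the area under the a-t graph; then v = v₀ + Δv.
0–4 s: ½(-9 + -6)(4) = -30 m/s
4–6 s: ½(-6 + 4)(2) = -2 m/s
6–7 s: ½(4 + -10)(1) = -3 m/s
7–11 s: ½(-10 + 8)(4) = -4 m/s
11–14 s: ½(8 + -6)(3) = 3 m/s
Δv = -36 m/s, so v(14) = 6 + (-36) = -30 m/s.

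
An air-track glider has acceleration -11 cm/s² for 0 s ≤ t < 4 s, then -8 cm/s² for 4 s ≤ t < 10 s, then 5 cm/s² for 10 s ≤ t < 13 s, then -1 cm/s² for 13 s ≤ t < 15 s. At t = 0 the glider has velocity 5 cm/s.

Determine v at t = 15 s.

-74 cm/s

Δv equals the area under the a-t graph; then v = v₀ + Δv.
0–4 s: -11 × 4 = -44 cm/s
4–10 s: -8 × 6 = -48 cm/s
10–13 s: 5 × 3 = 15 cm/s
13–15 s: -1 × 2 = -2 cm/s
Δv = -79 cm/s, so v(15) = 5 + (-79) = -74 cm/s.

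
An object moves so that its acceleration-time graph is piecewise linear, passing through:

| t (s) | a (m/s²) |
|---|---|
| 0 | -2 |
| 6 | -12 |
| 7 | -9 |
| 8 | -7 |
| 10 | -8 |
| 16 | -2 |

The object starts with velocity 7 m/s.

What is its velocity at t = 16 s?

-98.5 m/s

Δv equals the area under the a-t graph; then v = v₀ + Δv.
0–6 s: ½(-2 + -12)(6) = -42 m/s
6–7 s: ½(-12 + -9)(1) = -10.5 m/s
7–8 s: ½(-9 + -7)(1) = -8 m/s
8–10 s: ½(-7 + -8)(2) = -15 m/s
10–16 s: ½(-8 + -2)(6) = -30 m/s
Δv = -105.5 m/s, so v(16) = 7 + (-105.5) = -98.5 m/s.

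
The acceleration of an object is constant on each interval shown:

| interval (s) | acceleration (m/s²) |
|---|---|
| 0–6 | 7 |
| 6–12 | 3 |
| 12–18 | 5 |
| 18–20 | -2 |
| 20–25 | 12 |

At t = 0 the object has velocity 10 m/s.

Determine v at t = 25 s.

Δv equals the area under the a-t graph; then v = v₀ + Δv.
0–6 s: 7 × 6 = 42 m/s
6–12 s: 3 × 6 = 18 m/s
12–18 s: 5 × 6 = 30 m/s
18–20 s: -2 × 2 = -4 m/s
20–25 s: 12 × 5 = 60 m/s
Δv = 146 m/s, so v(25) = 10 + (146) = 156 m/s.

156 m/s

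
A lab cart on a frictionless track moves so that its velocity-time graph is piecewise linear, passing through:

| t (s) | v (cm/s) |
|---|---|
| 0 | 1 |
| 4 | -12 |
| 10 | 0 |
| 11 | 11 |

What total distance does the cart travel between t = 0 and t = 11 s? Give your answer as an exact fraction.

1659/26 cm

Total distance travelled is ∫|v| dt — sum the magnitudes of each area piece.
0–4 s: v = 0 at t = 4/13 s; triangle areas 2/13 + 288/13 = 290/13 cm
4–10 s: |½(-12 + 0)(6)| = 36 cm
10–11 s: |½(0 + 11)(1)| = 5.5 cm
Total distance = 1659/26 cm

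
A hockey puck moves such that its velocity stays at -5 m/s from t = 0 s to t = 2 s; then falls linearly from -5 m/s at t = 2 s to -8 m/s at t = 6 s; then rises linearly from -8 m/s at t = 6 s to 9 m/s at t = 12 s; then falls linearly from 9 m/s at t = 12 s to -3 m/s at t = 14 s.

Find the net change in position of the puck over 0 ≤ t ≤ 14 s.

Displacement is the signed area under the v-t curve.
0–2 s: -5 × 2 = -10 m
2–6 s: ½(-5 + -8)(4) = -26 m
6–12 s: ½(-8 + 9)(6) = 3 m
12–14 s: ½(9 + -3)(2) = 6 m
Net displacement = -27 m

-27 m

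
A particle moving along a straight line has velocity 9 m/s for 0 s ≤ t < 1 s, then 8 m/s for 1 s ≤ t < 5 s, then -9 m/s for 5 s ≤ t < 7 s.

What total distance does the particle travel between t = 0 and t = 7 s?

59 m

Total distance travelled is ∫|v| dt — sum the magnitudes of each area piece.
0–1 s: |9| × 1 = 9 m
1–5 s: |8| × 4 = 32 m
5–7 s: |-9| × 2 = 18 m
Total distance = 59 m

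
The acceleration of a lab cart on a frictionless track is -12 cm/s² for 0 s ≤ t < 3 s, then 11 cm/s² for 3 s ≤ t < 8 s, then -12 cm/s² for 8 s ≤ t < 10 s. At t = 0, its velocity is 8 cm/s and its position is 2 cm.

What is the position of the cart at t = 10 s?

-0.5 cm

On each constant-a segment, Δv = aΔt and Δx = v₀Δt + ½aΔt²; chain segment to segment.
0–3 s: v starts 8 cm/s; Δx = 8·3 + ½·-12·3² = -30 cm; v ends -28 cm/s.
3–8 s: v starts -28 cm/s; Δx = -28·5 + ½·11·5² = -2.5 cm; v ends 27 cm/s.
8–10 s: v starts 27 cm/s; Δx = 27·2 + ½·-12·2² = 30 cm; v ends 3 cm/s.
x(10) = 2 + Σ Δx = -0.5 cm.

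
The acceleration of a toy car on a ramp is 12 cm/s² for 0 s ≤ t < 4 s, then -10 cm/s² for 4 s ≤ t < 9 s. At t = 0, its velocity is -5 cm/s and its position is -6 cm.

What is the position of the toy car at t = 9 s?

160 cm

On each constant-a segment, Δv = aΔt and Δx = v₀Δt + ½aΔt²; chain segment to segment.
0–4 s: v starts -5 cm/s; Δx = -5·4 + ½·12·4² = 76 cm; v ends 43 cm/s.
4–9 s: v starts 43 cm/s; Δx = 43·5 + ½·-10·5² = 90 cm; v ends -7 cm/s.
x(9) = -6 + Σ Δx = 160 cm.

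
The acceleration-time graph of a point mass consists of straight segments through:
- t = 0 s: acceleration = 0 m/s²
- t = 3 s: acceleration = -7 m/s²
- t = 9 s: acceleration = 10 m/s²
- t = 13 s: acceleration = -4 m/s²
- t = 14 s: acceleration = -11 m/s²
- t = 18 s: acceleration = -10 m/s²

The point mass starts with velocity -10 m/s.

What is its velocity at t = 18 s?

Δv equals the area under the a-t graph; then v = v₀ + Δv.
0–3 s: ½(0 + -7)(3) = -10.5 m/s
3–9 s: ½(-7 + 10)(6) = 9 m/s
9–13 s: ½(10 + -4)(4) = 12 m/s
13–14 s: ½(-4 + -11)(1) = -7.5 m/s
14–18 s: ½(-11 + -10)(4) = -42 m/s
Δv = -39 m/s, so v(18) = -10 + (-39) = -49 m/s.

-49 m/s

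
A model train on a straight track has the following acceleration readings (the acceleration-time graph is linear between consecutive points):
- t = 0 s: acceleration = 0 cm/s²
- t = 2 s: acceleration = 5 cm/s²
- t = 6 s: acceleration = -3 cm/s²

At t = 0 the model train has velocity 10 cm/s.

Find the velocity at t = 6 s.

Δv equals the area under the a-t graph; then v = v₀ + Δv.
0–2 s: ½(0 + 5)(2) = 5 cm/s
2–6 s: ½(5 + -3)(4) = 4 cm/s
Δv = 9 cm/s, so v(6) = 10 + (9) = 19 cm/s.

19 cm/s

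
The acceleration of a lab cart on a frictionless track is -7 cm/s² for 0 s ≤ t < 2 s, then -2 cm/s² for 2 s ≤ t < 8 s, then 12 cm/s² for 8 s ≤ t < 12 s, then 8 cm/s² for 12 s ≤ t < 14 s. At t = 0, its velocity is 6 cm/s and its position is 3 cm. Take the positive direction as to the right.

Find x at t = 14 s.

On each constant-a segment, Δv = aΔt and Δx = v₀Δt + ½aΔt²; chain segment to segment.
0–2 s: v starts 6 cm/s; Δx = 6·2 + ½·-7·2² = -2 cm; v ends -8 cm/s.
2–8 s: v starts -8 cm/s; Δx = -8·6 + ½·-2·6² = -84 cm; v ends -20 cm/s.
8–12 s: v starts -20 cm/s; Δx = -20·4 + ½·12·4² = 16 cm; v ends 28 cm/s.
12–14 s: v starts 28 cm/s; Δx = 28·2 + ½·8·2² = 72 cm; v ends 44 cm/s.
x(14) = 3 + Σ Δx = 5 cm.

5 cm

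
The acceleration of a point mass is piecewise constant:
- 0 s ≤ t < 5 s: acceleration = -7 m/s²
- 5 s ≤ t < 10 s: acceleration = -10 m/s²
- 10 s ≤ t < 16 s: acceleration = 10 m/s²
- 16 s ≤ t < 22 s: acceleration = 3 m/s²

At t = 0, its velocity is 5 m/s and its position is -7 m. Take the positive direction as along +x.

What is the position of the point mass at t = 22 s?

On each constant-a segment, Δv = aΔt and Δx = v₀Δt + ½aΔt²; chain segment to segment.
0–5 s: v starts 5 m/s; Δx = 5·5 + ½·-7·5² = -62.5 m; v ends -30 m/s.
5–10 s: v starts -30 m/s; Δx = -30·5 + ½·-10·5² = -275 m; v ends -80 m/s.
10–16 s: v starts -80 m/s; Δx = -80·6 + ½·10·6² = -300 m; v ends -20 m/s.
16–22 s: v starts -20 m/s; Δx = -20·6 + ½·3·6² = -66 m; v ends -2 m/s.
x(22) = -7 + Σ Δx = -710.5 m.

-710.5 m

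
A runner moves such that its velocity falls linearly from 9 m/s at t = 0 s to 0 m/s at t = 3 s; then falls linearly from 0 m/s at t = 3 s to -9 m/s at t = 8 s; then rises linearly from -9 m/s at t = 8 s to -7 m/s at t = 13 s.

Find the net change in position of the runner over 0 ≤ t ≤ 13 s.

Displacement is the signed area under the v-t curve.
0–3 s: ½(9 + 0)(3) = 13.5 m
3–8 s: ½(0 + -9)(5) = -22.5 m
8–13 s: ½(-9 + -7)(5) = -40 m
Net displacement = -49 m

-49 m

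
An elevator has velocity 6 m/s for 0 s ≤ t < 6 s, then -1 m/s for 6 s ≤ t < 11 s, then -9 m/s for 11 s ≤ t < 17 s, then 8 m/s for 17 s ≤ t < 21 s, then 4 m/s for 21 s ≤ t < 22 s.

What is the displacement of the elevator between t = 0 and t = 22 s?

13 m

Net displacement equals the area under the velocity-time graph (areas below the axis count negative).
0–6 s: 6 × 6 = 36 m
6–11 s: -1 × 5 = -5 m
11–17 s: -9 × 6 = -54 m
17–21 s: 8 × 4 = 32 m
21–22 s: 4 × 1 = 4 m
Net displacement = 13 m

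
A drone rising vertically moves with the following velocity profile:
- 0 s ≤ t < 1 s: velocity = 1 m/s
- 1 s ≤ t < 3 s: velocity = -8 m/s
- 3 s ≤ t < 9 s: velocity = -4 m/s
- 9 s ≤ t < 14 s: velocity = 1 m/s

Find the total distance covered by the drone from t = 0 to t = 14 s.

Distance (not displacement) is the total path length: add the absolute areas under v-t.
0–1 s: |1| × 1 = 1 m
1–3 s: |-8| × 2 = 16 m
3–9 s: |-4| × 6 = 24 m
9–14 s: |1| × 5 = 5 m
Total distance = 46 m

46 m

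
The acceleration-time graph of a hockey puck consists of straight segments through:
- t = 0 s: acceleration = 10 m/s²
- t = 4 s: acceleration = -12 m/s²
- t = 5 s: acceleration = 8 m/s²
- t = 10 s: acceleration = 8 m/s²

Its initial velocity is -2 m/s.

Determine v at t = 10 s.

Δv equals the area under the a-t graph; then v = v₀ + Δv.
0–4 s: ½(10 + -12)(4) = -4 m/s
4–5 s: ½(-12 + 8)(1) = -2 m/s
5–10 s: 8 × 5 = 40 m/s
Δv = 34 m/s, so v(10) = -2 + (34) = 32 m/s.

32 m/s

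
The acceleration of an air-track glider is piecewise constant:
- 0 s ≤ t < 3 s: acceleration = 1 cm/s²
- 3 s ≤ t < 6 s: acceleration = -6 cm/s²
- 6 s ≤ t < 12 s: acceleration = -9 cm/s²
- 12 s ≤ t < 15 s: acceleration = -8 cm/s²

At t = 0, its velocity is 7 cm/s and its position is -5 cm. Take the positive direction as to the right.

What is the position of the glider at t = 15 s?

On each constant-a segment, Δv = aΔt and Δx = v₀Δt + ½aΔt²; chain segment to segment.
0–3 s: v starts 7 cm/s; Δx = 7·3 + ½·1·3² = 25.5 cm; v ends 10 cm/s.
3–6 s: v starts 10 cm/s; Δx = 10·3 + ½·-6·3² = 3 cm; v ends -8 cm/s.
6–12 s: v starts -8 cm/s; Δx = -8·6 + ½·-9·6² = -210 cm; v ends -62 cm/s.
12–15 s: v starts -62 cm/s; Δx = -62·3 + ½·-8·3² = -222 cm; v ends -86 cm/s.
x(15) = -5 + Σ Δx = -408.5 cm.

-408.5 cm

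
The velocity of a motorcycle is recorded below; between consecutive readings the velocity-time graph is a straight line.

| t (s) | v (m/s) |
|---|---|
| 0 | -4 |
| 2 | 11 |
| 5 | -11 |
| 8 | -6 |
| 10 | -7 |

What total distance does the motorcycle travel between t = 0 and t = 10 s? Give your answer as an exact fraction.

Total distance travelled is ∫|v| dt — sum the magnitudes of each area piece.
0–2 s: v = 0 at t = 8/15 s; triangle areas 16/15 + 121/15 = 137/15 m
2–5 s: v = 0 at t = 3.5 s; triangle areas 8.25 + 8.25 = 16.5 m
5–8 s: |½(-11 + -6)(3)| = 25.5 m
8–10 s: |½(-6 + -7)(2)| = 13 m
Total distance = 962/15 m

962/15 m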